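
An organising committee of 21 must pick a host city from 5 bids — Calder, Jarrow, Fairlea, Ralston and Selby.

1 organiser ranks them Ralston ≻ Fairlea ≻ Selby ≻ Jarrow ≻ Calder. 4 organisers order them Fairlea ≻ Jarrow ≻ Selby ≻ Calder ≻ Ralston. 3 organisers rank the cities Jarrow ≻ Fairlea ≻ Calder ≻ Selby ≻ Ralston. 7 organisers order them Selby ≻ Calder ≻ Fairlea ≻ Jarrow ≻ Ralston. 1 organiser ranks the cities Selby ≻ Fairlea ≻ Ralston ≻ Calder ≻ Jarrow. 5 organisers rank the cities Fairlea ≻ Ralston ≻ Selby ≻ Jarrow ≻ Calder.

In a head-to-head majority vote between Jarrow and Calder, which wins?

Ballots ranking Jarrow above Calder: 1 + 4 + 3 + 5 = 13.
Ballots ranking Calder above Jarrow: 21 − 13 = 8.
Jarrow wins the head-to-head 13–8.

Jarrow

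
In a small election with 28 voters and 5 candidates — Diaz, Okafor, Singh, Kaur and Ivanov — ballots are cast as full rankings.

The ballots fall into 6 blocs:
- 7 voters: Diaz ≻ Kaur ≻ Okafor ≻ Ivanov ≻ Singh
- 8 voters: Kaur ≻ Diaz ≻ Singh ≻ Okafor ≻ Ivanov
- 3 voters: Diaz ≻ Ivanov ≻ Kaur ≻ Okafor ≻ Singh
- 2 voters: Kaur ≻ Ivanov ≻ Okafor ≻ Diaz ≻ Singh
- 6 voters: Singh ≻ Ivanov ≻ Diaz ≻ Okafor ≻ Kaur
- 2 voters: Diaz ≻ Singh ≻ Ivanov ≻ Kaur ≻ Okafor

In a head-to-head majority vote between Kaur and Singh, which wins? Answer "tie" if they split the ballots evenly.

Kaur

Ballots ranking Kaur above Singh: 7 + 8 + 3 + 2 = 20.
Ballots ranking Singh above Kaur: 28 − 20 = 8.
Kaur wins the head-to-head 20–8.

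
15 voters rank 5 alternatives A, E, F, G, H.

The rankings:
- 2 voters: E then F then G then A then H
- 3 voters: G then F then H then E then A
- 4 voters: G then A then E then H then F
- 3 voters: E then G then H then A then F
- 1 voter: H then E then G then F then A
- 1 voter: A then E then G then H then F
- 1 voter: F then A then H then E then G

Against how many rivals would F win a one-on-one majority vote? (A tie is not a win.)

0

F against each rival (15 voters):
F vs A: 7 to 8, A.
F vs E: F is ranked higher on 3+1 = 4 ballots, E on 11. E wins 11–4.
F vs G: G wins 12–3.
F–H: H 9–6.
F beats no one; loses to A, E, G, H — 0 pairwise wins.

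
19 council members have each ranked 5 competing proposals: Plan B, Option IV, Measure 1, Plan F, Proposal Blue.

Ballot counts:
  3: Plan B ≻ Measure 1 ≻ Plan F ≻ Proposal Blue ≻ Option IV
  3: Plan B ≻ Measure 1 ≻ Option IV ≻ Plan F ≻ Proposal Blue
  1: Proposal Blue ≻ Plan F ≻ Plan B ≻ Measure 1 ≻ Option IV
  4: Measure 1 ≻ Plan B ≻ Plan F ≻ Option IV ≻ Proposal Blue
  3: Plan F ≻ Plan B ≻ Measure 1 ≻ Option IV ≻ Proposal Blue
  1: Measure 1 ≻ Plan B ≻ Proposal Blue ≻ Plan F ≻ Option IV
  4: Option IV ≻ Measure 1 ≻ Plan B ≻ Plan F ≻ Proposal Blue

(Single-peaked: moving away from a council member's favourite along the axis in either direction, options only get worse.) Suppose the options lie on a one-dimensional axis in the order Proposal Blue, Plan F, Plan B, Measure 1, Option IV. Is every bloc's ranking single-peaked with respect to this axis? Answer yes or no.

no

Axis positions: Proposal Blue=1, Plan F=2, Plan B=3, Measure 1=4, Option IV=5.
Bloc 1 (peak Plan B at position 3): ranking walks positions 3-4-2-1-5, expanding outward from the peak — single-peaked.
Bloc 2 (peak Plan B at position 3): ranking walks positions 3-4-5-2-1, expanding outward from the peak — single-peaked.
Bloc 3 (peak Proposal Blue at position 1): ranking walks positions 1-2-3-4-5, expanding outward from the peak — single-peaked.
Bloc 4 (peak Measure 1 at position 4): ranking walks positions 4-3-2-5-1, expanding outward from the peak — single-peaked.
Bloc 5 (peak Plan F at position 2): ranking walks positions 2-3-4-5-1, expanding outward from the peak — single-peaked.
Bloc 6: ranking walks positions 4-3-1-2-5; Proposal Blue is ranked above Plan F even though Plan F lies between Proposal Blue and the peak Measure 1 on the axis — preferences dip and rise again. Not single-peaked.
Bloc 7 (peak Option IV at position 5): ranking walks positions 5-4-3-2-1, expanding outward from the peak — single-peaked.
Bloc 6 violates single-peakedness, so the profile is not single-peaked on this axis.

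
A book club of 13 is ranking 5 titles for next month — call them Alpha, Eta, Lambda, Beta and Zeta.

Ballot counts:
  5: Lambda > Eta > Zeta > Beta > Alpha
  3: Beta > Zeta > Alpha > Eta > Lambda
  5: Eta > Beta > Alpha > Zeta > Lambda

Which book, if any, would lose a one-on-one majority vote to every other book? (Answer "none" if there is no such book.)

Head-to-head results (13 members):
Alpha vs Eta: Alpha preferred on 3 ballots; Eta wins 10–3.
Alpha vs Lambda: Alpha preferred on 3+5 = 8 ballots; Alpha wins 8–5.
Alpha vs Beta: Beta, 13–0.
Alpha vs Zeta: Zeta, 8–5.
Eta–Lambda: Eta 8–5.
Eta vs Beta: Eta, 10–3.
Eta vs Zeta: Eta is ranked higher on 5+5 = 10 ballots, Zeta on 3. Eta wins 10–3.
Lambda vs Beta: 5 for Lambda, 8 for Beta — Beta by 8–5.
Lambda–Zeta: Zeta 8–5.
Beta vs Zeta: Beta, 8–5.
Lambda is beaten in every head-to-head and is the Condorcet loser.

Lambda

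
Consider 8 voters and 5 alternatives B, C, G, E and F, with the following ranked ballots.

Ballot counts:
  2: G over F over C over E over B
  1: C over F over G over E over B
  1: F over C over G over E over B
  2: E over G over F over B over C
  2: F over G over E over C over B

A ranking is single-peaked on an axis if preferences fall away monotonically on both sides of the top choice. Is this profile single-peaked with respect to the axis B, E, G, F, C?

yes

Axis positions: B=1, E=2, G=3, F=4, C=5.
Bloc 1 (peak G at position 3): ranking walks positions 3-4-5-2-1, expanding outward from the peak — single-peaked.
Bloc 2 (peak C at position 5): ranking walks positions 5-4-3-2-1, expanding outward from the peak — single-peaked.
Bloc 3 (peak F at position 4): ranking walks positions 4-5-3-2-1, expanding outward from the peak — single-peaked.
Bloc 4 (peak E at position 2): ranking walks positions 2-3-4-1-5, expanding outward from the peak — single-peaked.
Bloc 5 (peak F at position 4): ranking walks positions 4-3-2-5-1, expanding outward from the peak — single-peaked.
Every ranking is single-peaked on this axis.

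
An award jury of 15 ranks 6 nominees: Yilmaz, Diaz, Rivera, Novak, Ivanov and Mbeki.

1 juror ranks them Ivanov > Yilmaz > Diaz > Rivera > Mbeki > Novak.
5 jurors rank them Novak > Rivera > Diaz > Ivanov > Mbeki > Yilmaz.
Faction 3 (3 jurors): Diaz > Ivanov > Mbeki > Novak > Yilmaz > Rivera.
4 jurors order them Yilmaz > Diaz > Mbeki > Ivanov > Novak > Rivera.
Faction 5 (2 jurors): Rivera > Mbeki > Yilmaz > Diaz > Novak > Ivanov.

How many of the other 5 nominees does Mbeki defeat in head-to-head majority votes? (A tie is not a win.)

Mbeki against each rival (15 jurors):
Mbeki vs Yilmaz: Mbeki wins 10–5.
Mbeki vs Diaz: Mbeki preferred on 2 ballots; Diaz wins 13–2.
Mbeki vs Rivera: Mbeki is ranked higher on 3+4 = 7 ballots, Rivera on 8. Rivera wins 8–7.
Mbeki vs Novak: 10 to 5, Mbeki.
Mbeki vs Ivanov: Mbeki is ranked higher on 4+2 = 6 ballots, Ivanov on 9. Ivanov wins 9–6.
Mbeki beats Yilmaz, Novak; loses to Diaz, Rivera, Ivanov — 2 pairwise wins.

2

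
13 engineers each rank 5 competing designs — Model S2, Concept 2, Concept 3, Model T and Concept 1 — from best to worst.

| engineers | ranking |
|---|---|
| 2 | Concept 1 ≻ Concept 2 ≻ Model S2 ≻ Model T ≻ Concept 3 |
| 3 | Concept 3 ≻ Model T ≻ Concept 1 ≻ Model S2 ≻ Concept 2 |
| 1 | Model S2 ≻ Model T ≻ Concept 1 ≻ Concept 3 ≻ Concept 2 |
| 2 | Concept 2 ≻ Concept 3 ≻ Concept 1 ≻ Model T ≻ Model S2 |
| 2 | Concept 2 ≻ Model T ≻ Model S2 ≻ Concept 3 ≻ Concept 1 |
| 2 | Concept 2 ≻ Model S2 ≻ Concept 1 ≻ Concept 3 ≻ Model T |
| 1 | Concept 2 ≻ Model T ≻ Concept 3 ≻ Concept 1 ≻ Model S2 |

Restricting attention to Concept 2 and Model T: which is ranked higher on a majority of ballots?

Ballots ranking Concept 2 above Model T: 2 + 2 + 2 + 2 + 1 = 9.
Ballots ranking Model T above Concept 2: 13 − 9 = 4.
Concept 2 wins the head-to-head 9–4.

Concept 2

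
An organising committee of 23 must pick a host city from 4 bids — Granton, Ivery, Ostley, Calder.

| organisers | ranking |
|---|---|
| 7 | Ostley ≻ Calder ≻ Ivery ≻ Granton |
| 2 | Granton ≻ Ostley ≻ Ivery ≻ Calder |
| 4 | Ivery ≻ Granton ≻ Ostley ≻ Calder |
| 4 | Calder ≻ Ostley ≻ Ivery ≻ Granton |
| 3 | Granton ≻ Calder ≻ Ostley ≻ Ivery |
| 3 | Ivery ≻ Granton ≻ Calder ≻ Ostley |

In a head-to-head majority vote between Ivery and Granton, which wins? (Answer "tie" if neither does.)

Ivery

Ballots ranking Ivery above Granton: 7 + 4 + 4 + 3 = 18.
Ballots ranking Granton above Ivery: 23 − 18 = 5.
Ivery wins the head-to-head 18–5.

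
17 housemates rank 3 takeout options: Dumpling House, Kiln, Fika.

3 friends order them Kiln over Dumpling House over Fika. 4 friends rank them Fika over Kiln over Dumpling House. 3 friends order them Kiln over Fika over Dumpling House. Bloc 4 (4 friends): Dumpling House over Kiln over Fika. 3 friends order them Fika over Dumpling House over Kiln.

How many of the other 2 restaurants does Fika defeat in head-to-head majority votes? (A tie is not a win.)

1

Fika against each rival (17 friends):
Fika vs Dumpling House: Fika is ranked higher on 4+3+3 = 10 ballots, Dumpling House on 7. Fika wins 10–7.
Fika vs Kiln: Kiln, 10–7.
Fika beats Dumpling House; loses to Kiln — 1 pairwise win.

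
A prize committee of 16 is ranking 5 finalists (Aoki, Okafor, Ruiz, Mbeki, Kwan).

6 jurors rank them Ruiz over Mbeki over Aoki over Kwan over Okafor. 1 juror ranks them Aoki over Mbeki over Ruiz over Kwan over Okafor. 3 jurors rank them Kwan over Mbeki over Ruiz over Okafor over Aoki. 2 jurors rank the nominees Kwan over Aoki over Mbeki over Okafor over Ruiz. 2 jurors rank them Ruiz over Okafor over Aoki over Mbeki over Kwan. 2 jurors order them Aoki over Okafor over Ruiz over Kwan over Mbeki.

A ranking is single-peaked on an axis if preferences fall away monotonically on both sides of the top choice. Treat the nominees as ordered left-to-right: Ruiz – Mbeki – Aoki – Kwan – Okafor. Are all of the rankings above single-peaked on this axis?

no

Axis positions: Ruiz=1, Mbeki=2, Aoki=3, Kwan=4, Okafor=5.
Type 1 (peak Ruiz at position 1): ranking walks positions 1-2-3-4-5, expanding outward from the peak — single-peaked.
Type 2 (peak Aoki at position 3): ranking walks positions 3-2-1-4-5, expanding outward from the peak — single-peaked.
Type 3: ranking walks positions 4-2-1-5-3; Mbeki is ranked above Aoki even though Aoki lies between Mbeki and the peak Kwan on the axis — preferences dip and rise again. Not single-peaked.
Type 4 (peak Kwan at position 4): ranking walks positions 4-3-2-5-1, expanding outward from the peak — single-peaked.
Type 5: ranking walks positions 1-5-3-2-4; Okafor is ranked above Mbeki even though Mbeki lies between Okafor and the peak Ruiz on the axis — preferences dip and rise again. Not single-peaked.
Type 6: ranking walks positions 3-5-1-4-2; Okafor is ranked above Kwan even though Kwan lies between Okafor and the peak Aoki on the axis — preferences dip and rise again. Not single-peaked.
Type 3 violates single-peakedness, so the profile is not single-peaked on this axis.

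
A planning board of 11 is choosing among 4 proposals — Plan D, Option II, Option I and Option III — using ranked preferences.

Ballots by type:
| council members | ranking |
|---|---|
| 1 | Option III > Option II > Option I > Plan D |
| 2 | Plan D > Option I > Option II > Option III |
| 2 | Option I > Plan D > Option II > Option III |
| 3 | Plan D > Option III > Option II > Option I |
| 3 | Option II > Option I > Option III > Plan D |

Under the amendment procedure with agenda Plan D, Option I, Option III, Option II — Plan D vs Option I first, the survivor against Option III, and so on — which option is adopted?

Option II

Round 1: Plan D vs Option I — 5–6, Option I advances.
Round 2: Option I vs Option III — 7–4, Option I advances.
Round 3: Option I vs Option II — 4–7, Option II advances.
Option II survives the agenda.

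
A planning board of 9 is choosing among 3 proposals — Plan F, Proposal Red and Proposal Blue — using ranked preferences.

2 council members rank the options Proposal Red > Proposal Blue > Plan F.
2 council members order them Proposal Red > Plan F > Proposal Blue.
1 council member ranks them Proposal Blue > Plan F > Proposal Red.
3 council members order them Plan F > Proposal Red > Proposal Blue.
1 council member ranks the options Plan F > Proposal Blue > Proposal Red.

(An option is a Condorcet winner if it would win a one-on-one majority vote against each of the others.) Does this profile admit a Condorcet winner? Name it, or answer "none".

Head-to-head results (9 council members):
Plan F vs Proposal Red: Plan F preferred on 1+3+1 = 5 ballots; Plan F wins 5–4.
Plan F vs Proposal Blue: Plan F preferred on 2+3+1 = 6 ballots; Plan F wins 6–3.
Proposal Red vs Proposal Blue: Proposal Red is ranked higher on 2+2+3 = 7 ballots, Proposal Blue on 2. Proposal Red wins 7–2.
Plan F beats each of Proposal Red, Proposal Blue — Plan F is the Condorcet winner.

Plan F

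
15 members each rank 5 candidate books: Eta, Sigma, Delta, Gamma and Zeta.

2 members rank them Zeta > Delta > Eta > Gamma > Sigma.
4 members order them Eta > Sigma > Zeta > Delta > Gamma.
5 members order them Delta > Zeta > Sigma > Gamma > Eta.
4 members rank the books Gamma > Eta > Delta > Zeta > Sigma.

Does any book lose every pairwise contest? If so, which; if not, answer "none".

none

Pairwise majorities:
Eta vs Sigma: Eta wins 10–5.
Eta–Delta: Eta 8–7.
Eta vs Gamma: Eta is ranked higher on 2+4 = 6 ballots, Gamma on 9. Gamma wins 9–6.
Eta vs Zeta: Eta, 8–7.
Sigma vs Delta: Sigma is ranked higher on 4 ballots, Delta on 11. Delta wins 11–4.
Sigma vs Gamma: 9 to 6, Sigma.
Sigma vs Zeta: Zeta, 11–4.
Delta vs Gamma: Delta preferred on 2+4+5 = 11 ballots; Delta wins 11–4.
Delta vs Zeta: Delta is ranked higher on 5+4 = 9 ballots, Zeta on 6. Delta wins 9–6.
Gamma vs Zeta: 4 for Gamma, 11 for Zeta — Zeta by 11–4.
Each book has at least one pairwise win (Eta beats Sigma; Sigma beats Gamma; Delta beats Sigma; Gamma beats Eta; Zeta beats Sigma) — no Condorcet loser.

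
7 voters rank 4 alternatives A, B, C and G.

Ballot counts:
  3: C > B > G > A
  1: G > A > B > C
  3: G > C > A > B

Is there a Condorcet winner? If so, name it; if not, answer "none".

G

Check each pair by majority over 7 ballots:
A vs B: A wins 4–3.
A vs C: C, 6–1.
A vs G: G, 7–0.
B vs C: C wins 6–1.
B vs G: G, 4–3.
C vs G: G wins 4–3.
G beats each of A, B, C — G is the Condorcet winner.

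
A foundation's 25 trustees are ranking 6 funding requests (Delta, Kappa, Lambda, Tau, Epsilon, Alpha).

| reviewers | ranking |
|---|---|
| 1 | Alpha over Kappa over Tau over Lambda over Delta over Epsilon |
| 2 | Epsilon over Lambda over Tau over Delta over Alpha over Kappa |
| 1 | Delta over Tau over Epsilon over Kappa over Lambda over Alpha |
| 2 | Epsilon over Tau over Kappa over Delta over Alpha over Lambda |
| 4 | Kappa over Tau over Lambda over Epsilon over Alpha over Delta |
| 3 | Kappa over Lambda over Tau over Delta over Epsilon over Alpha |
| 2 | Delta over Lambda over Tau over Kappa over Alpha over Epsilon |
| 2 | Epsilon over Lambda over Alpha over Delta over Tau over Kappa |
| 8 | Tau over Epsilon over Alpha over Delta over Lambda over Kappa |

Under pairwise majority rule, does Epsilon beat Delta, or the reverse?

Ballots ranking Epsilon above Delta: 2 + 2 + 4 + 2 + 8 = 18.
Ballots ranking Delta above Epsilon: 25 − 18 = 7.
Epsilon wins the head-to-head 18–7.

Epsilon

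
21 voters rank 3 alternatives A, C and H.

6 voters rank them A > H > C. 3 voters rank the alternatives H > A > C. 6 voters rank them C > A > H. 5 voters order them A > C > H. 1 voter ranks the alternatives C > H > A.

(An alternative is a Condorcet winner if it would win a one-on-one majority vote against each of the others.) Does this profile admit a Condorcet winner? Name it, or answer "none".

Head-to-head results (21 voters):
A vs C: 14 to 7, A.
A vs H: A preferred on 6+6+5 = 17 ballots; A wins 17–4.
C vs H: 6+5+1 = 12 for C, 9 for H — C by 12–9.
A beats each of C, H — A is the Condorcet winner.

A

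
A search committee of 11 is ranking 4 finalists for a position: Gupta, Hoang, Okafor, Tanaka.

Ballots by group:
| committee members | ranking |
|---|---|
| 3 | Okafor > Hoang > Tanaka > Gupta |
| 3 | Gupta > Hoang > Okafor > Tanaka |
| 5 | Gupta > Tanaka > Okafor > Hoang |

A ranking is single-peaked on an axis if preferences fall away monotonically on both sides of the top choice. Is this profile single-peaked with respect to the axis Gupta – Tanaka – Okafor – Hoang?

no

Axis positions: Gupta=1, Tanaka=2, Okafor=3, Hoang=4.
Group 1 (peak Okafor at position 3): ranking walks positions 3-4-2-1, expanding outward from the peak — single-peaked.
Group 2: ranking walks positions 1-4-3-2; Hoang is ranked above Tanaka even though Tanaka lies between Hoang and the peak Gupta on the axis — preferences dip and rise again. Not single-peaked.
Group 3 (peak Gupta at position 1): ranking walks positions 1-2-3-4, expanding outward from the peak — single-peaked.
Group 2 violates single-peakedness, so the profile is not single-peaked on this axis.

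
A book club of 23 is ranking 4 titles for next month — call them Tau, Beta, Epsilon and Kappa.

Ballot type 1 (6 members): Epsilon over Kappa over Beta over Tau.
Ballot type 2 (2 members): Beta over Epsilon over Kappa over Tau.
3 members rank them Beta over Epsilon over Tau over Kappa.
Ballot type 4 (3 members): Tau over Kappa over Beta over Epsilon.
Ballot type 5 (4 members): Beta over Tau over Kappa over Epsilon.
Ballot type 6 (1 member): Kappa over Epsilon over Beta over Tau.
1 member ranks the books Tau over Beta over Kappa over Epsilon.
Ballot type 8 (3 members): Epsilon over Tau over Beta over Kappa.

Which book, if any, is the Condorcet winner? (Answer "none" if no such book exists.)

Beta

Head-to-head results (23 members):
Tau vs Beta: 3+1+3 = 7 for Tau, 16 for Beta — Beta by 16–7.
Tau vs Epsilon: Tau preferred on 3+4+1 = 8 ballots; Epsilon wins 15–8.
Tau vs Kappa: Tau is ranked higher on 3+3+4+1+3 = 14 ballots, Kappa on 9. Tau wins 14–9.
Beta vs Epsilon: 13 to 10, Beta.
Beta vs Kappa: Beta is ranked higher on 2+3+4+1+3 = 13 ballots, Kappa on 10. Beta wins 13–10.
Epsilon vs Kappa: Epsilon is ranked higher on 6+2+3+3 = 14 ballots, Kappa on 9. Epsilon wins 14–9.
Only Beta has no losses; Beta is the Condorcet winner.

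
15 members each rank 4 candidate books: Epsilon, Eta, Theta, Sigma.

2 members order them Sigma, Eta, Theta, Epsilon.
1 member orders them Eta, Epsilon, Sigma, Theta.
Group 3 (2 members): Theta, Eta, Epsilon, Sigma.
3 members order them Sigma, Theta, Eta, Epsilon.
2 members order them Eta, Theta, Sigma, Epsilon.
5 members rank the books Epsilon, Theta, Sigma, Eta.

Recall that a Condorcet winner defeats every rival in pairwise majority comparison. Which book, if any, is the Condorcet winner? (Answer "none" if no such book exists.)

Theta

Head-to-head results (15 members):
Epsilon vs Eta: Eta, 10–5.
Epsilon–Theta: Theta 9–6.
Epsilon vs Sigma: Epsilon, 8–7.
Eta vs Theta: Theta, 10–5.
Eta vs Sigma: Sigma, 10–5.
Theta–Sigma: Theta 9–6.
Theta defeats every rival head-to-head and is the Condorcet winner.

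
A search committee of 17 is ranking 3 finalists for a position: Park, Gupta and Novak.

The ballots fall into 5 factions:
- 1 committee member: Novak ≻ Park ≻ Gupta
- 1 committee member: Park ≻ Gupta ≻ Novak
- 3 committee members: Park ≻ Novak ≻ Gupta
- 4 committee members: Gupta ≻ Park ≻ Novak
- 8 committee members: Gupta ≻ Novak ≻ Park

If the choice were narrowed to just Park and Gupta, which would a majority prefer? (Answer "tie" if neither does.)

Ballots ranking Park above Gupta: 1 + 1 + 3 = 5.
Ballots ranking Gupta above Park: 17 − 5 = 12.
Gupta wins the head-to-head 12–5.

Gupta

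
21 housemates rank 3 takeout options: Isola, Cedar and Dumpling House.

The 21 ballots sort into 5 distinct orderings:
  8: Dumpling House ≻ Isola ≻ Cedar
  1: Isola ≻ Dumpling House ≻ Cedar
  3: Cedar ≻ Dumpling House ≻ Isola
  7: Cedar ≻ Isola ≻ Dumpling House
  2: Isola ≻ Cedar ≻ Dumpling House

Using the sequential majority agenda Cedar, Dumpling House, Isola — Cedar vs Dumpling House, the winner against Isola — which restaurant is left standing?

Isola

Round 1: Cedar vs Dumpling House — 12–9, Cedar advances.
Round 2: Cedar vs Isola — 10–11, Isola advances.
Isola survives the agenda.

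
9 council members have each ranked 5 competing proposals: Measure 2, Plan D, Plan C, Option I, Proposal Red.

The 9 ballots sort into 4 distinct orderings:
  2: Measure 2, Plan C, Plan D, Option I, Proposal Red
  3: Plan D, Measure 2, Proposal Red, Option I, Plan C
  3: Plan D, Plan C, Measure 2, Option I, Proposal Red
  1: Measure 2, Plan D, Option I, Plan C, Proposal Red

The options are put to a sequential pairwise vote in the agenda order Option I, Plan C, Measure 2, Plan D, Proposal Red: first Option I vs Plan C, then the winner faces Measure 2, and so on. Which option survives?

Plan D

Round 1: Option I vs Plan C — 4–5, Plan C advances.
Round 2: Plan C vs Measure 2 — 3–6, Measure 2 advances.
Round 3: Measure 2 vs Plan D — 3–6, Plan D advances.
Round 4: Plan D vs Proposal Red — 9–0, Plan D advances.
The agenda winner is Plan D.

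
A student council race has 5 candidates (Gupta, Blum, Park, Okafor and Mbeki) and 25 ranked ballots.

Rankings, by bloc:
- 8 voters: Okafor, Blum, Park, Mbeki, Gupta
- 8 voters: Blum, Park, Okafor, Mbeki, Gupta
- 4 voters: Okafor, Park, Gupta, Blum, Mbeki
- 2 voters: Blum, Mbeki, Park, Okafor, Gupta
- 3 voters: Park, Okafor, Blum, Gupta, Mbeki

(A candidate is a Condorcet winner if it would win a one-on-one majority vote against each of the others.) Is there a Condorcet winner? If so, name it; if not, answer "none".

none

Head-to-head results (25 voters):
Gupta–Blum: Blum 21–4.
Gupta vs Park: Park wins 25–0.
Gupta vs Okafor: Gupta preferred on 0 ballots; Okafor wins 25–0.
Gupta vs Mbeki: Gupta preferred on 4+3 = 7 ballots; Mbeki wins 18–7.
Blum vs Park: 8+8+2 = 18 for Blum, 7 for Park — Blum by 18–7.
Blum vs Okafor: Blum preferred on 8+2 = 10 ballots; Okafor wins 15–10.
Blum vs Mbeki: Blum wins 25–0.
Park vs Okafor: Park is ranked higher on 8+2+3 = 13 ballots, Okafor on 12. Park wins 13–12.
Park vs Mbeki: Park, 23–2.
Okafor vs Mbeki: Okafor, 23–2.
Each candidate drops at least one matchup (Gupta loses to Blum; Blum loses to Okafor; Park loses to Blum; Okafor loses to Park; Mbeki loses to Blum); the cycle Blum beats Park beats Okafor beats Blum rules out a Condorcet winner.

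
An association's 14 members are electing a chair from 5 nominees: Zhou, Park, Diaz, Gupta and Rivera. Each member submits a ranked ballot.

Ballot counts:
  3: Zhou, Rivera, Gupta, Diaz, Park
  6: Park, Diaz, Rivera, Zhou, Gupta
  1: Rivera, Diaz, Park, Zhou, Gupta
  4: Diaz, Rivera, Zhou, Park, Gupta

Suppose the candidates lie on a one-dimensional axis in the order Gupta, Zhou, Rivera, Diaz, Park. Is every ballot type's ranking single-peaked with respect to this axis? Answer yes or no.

Axis positions: Gupta=1, Zhou=2, Rivera=3, Diaz=4, Park=5.
Ballot type 1 (peak Zhou at position 2): ranking walks positions 2-3-1-4-5, expanding outward from the peak — single-peaked.
Ballot type 2 (peak Park at position 5): ranking walks positions 5-4-3-2-1, expanding outward from the peak — single-peaked.
Ballot type 3 (peak Rivera at position 3): ranking walks positions 3-4-5-2-1, expanding outward from the peak — single-peaked.
Ballot type 4 (peak Diaz at position 4): ranking walks positions 4-3-2-5-1, expanding outward from the peak — single-peaked.
Every ranking is single-peaked on this axis.

yes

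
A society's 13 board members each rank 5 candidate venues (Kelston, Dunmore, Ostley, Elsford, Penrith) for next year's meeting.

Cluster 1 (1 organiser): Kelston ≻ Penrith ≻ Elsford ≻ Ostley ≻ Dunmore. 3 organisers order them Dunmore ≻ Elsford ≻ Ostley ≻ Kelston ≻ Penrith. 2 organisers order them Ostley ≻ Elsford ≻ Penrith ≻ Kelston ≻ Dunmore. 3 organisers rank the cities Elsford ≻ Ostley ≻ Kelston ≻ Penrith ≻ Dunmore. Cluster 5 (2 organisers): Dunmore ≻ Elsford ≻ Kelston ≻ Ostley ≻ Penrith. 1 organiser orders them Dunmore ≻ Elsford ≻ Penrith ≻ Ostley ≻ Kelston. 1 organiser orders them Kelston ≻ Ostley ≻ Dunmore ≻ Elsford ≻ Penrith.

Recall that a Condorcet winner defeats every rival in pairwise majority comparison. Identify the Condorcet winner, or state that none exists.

none

Pairwise majorities:
Kelston vs Dunmore: Kelston wins 7–6.
Kelston–Ostley: Ostley 9–4.
Kelston–Elsford: Elsford 11–2.
Kelston vs Penrith: Kelston, 10–3.
Dunmore vs Ostley: Ostley wins 7–6.
Dunmore vs Elsford: Dunmore wins 7–6.
Dunmore vs Penrith: 3+2+1+1 = 7 for Dunmore, 6 for Penrith — Dunmore by 7–6.
Ostley vs Elsford: Elsford, 10–3.
Ostley vs Penrith: 11 to 2, Ostley.
Elsford–Penrith: Elsford 12–1.
Every city loses at least once (Kelston loses to Ostley; Dunmore loses to Kelston; Ostley loses to Elsford; Elsford loses to Dunmore; Penrith loses to Kelston). The majority relation contains the cycle Kelston → Dunmore → Elsford → Kelston, so there is no Condorcet winner.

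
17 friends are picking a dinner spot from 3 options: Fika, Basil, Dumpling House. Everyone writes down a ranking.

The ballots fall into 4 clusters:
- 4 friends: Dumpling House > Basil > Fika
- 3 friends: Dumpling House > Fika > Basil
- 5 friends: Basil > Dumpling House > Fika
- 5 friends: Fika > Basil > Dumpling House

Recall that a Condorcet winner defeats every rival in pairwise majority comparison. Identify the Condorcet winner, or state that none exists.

Pairwise majorities:
Fika vs Basil: Basil wins 9–8.
Fika vs Dumpling House: Dumpling House wins 12–5.
Basil vs Dumpling House: Basil wins 10–7.
Only Basil has no losses; Basil is the Condorcet winner.

Basil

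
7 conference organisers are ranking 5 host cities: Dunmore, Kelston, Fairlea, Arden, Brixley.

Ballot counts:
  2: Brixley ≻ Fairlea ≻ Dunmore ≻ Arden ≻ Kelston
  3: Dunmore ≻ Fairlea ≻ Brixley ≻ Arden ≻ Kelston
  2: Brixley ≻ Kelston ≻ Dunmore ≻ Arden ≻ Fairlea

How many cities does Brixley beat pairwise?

4

Brixley against each rival (7 organisers):
Brixley–Dunmore: Brixley 4–3.
Brixley vs Kelston: Brixley is ranked higher on 2+3+2 = 7 ballots, Kelston on 0. Brixley wins 7–0.
Brixley vs Fairlea: Brixley preferred on 2+2 = 4 ballots; Brixley wins 4–3.
Brixley vs Arden: Brixley, 7–0.
Brixley beats Dunmore, Kelston, Fairlea, Arden — 4 pairwise wins.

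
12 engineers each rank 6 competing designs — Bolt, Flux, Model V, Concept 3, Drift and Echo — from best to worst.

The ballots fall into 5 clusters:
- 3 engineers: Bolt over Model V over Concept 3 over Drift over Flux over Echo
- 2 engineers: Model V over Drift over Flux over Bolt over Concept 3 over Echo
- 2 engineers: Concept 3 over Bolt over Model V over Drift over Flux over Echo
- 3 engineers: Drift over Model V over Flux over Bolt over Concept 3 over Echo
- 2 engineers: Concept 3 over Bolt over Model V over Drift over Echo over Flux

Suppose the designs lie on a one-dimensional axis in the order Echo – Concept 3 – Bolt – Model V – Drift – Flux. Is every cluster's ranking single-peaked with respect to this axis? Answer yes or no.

yes

Axis positions: Echo=1, Concept 3=2, Bolt=3, Model V=4, Drift=5, Flux=6.
Cluster 1 (peak Bolt at position 3): ranking walks positions 3-4-2-5-6-1, expanding outward from the peak — single-peaked.
Cluster 2 (peak Model V at position 4): ranking walks positions 4-5-6-3-2-1, expanding outward from the peak — single-peaked.
Cluster 3 (peak Concept 3 at position 2): ranking walks positions 2-3-4-5-6-1, expanding outward from the peak — single-peaked.
Cluster 4 (peak Drift at position 5): ranking walks positions 5-4-6-3-2-1, expanding outward from the peak — single-peaked.
Cluster 5 (peak Concept 3 at position 2): ranking walks positions 2-3-4-5-1-6, expanding outward from the peak — single-peaked.
Every ranking is single-peaked on this axis.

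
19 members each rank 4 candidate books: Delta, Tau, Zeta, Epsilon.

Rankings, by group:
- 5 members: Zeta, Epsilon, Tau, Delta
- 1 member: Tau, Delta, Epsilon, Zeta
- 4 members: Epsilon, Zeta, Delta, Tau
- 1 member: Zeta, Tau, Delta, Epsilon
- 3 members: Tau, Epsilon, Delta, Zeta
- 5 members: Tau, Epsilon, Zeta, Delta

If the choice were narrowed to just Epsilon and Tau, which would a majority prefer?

Ballots ranking Epsilon above Tau: 5 + 4 = 9.
Ballots ranking Tau above Epsilon: 19 − 9 = 10.
Tau wins the head-to-head 10–9.

Tau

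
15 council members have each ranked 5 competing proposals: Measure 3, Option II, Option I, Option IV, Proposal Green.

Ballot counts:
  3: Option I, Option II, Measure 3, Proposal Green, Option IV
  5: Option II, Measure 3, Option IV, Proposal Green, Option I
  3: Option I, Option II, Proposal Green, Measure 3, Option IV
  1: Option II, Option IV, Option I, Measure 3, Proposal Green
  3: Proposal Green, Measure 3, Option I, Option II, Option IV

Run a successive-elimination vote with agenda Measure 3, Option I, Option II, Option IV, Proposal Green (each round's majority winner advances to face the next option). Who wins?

Option II

Round 1: Measure 3 vs Option I — 8–7, Measure 3 advances.
Round 2: Measure 3 vs Option II — 3–12, Option II advances.
Round 3: Option II vs Option IV — 15–0, Option II advances.
Round 4: Option II vs Proposal Green — 12–3, Option II advances.
The agenda winner is Option II.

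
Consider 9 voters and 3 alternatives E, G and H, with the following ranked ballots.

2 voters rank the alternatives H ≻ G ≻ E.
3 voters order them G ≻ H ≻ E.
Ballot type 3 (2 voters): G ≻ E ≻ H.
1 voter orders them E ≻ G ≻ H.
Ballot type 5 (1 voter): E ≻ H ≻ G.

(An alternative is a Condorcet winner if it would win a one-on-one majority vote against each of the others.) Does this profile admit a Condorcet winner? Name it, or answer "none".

Check each pair by majority over 9 ballots:
E vs G: G wins 7–2.
E vs H: H, 5–4.
G vs H: G wins 6–3.
Only G has no losses; G is the Condorcet winner.

G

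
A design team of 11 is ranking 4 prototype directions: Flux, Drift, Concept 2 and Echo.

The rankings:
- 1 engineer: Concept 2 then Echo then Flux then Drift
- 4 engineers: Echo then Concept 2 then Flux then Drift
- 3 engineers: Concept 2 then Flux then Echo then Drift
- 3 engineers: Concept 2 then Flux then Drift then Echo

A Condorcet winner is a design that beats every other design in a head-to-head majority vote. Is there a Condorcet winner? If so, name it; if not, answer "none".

Check each pair by majority over 11 ballots:
Flux vs Drift: Flux, 11–0.
Flux vs Concept 2: Concept 2 wins 11–0.
Flux–Echo: Flux 6–5.
Drift vs Concept 2: Concept 2, 11–0.
Drift vs Echo: Echo, 8–3.
Concept 2 vs Echo: Concept 2, 7–4.
Concept 2 defeats every rival head-to-head and is the Condorcet winner.

Concept 2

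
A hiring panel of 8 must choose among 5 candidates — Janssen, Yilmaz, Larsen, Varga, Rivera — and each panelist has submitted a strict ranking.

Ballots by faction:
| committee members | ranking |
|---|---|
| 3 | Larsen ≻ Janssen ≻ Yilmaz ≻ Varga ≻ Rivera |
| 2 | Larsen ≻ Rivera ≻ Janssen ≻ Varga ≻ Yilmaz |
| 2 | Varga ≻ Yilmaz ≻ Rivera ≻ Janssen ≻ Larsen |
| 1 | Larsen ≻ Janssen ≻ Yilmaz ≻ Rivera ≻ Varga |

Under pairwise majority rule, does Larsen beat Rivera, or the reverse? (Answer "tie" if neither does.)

Larsen

Ballots ranking Larsen above Rivera: 3 + 2 + 1 = 6.
Ballots ranking Rivera above Larsen: 8 − 6 = 2.
Larsen wins the head-to-head 6–2.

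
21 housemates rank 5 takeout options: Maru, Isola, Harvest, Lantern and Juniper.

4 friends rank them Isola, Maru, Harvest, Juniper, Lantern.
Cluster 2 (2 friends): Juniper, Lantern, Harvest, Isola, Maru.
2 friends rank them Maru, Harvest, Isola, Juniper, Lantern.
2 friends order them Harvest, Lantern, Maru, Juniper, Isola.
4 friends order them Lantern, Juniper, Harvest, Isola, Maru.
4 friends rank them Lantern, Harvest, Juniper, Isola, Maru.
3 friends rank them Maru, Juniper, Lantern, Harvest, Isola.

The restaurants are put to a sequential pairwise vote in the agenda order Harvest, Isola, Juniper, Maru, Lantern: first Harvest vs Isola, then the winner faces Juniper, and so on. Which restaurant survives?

Lantern

Round 1: Harvest vs Isola — 17–4, Harvest advances.
Round 2: Harvest vs Juniper — 12–9, Harvest advances.
Round 3: Harvest vs Maru — 12–9, Harvest advances.
Round 4: Harvest vs Lantern — 8–13, Lantern advances.
The agenda winner is Lantern.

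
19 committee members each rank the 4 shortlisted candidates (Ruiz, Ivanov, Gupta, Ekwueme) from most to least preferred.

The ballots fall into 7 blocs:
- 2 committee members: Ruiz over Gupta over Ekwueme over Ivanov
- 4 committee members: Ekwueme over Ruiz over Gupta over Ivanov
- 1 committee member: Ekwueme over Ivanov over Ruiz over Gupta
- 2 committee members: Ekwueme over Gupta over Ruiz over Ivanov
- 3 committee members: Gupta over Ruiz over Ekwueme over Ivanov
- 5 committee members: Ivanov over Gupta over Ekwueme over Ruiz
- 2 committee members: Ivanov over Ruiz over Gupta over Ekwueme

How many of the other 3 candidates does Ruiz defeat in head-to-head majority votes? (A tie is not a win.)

Ruiz against each rival (19 committee members):
Ruiz vs Ivanov: Ruiz, 11–8.
Ruiz vs Gupta: Gupta wins 10–9.
Ruiz vs Ekwueme: Ruiz is ranked higher on 2+3+2 = 7 ballots, Ekwueme on 12. Ekwueme wins 12–7.
Ruiz beats Ivanov; loses to Gupta, Ekwueme — 1 pairwise win.

1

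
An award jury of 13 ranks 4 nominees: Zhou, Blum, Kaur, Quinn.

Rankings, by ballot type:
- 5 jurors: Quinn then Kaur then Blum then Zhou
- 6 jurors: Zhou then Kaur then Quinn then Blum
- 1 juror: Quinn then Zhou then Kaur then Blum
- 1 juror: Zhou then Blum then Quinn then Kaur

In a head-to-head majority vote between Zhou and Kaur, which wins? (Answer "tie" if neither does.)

Ballots ranking Zhou above Kaur: 6 + 1 + 1 = 8.
Ballots ranking Kaur above Zhou: 13 − 8 = 5.
Zhou wins the head-to-head 8–5.

Zhou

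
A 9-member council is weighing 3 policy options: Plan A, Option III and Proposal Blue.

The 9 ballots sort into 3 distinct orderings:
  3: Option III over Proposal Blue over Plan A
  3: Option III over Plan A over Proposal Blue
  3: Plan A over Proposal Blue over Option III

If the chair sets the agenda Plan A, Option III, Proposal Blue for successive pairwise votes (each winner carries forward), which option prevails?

Option III

Round 1: Plan A vs Option III — 3–6, Option III advances.
Round 2: Option III vs Proposal Blue — 6–3, Option III advances.
Option III survives the agenda.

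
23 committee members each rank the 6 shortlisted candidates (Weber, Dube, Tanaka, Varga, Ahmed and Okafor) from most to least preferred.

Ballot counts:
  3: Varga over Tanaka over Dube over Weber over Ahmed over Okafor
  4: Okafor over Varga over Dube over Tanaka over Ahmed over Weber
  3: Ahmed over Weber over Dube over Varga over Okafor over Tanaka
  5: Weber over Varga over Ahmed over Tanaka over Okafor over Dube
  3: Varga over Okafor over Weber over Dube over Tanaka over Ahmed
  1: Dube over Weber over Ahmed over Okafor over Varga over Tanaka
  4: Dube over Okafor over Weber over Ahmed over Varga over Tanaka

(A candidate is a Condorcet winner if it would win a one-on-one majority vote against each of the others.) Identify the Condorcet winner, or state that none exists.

Pairwise majorities:
Weber vs Dube: Dube, 12–11.
Weber–Tanaka: Weber 16–7.
Weber vs Varga: Weber wins 13–10.
Weber vs Ahmed: Weber wins 16–7.
Weber vs Okafor: Weber, 12–11.
Dube vs Tanaka: Dube, 15–8.
Dube vs Varga: Varga, 15–8.
Dube vs Ahmed: Dube wins 15–8.
Dube–Okafor: Okafor 12–11.
Tanaka vs Varga: Varga, 23–0.
Tanaka vs Ahmed: Ahmed wins 13–10.
Tanaka vs Okafor: Okafor, 15–8.
Varga vs Ahmed: Varga wins 15–8.
Varga–Okafor: Varga 14–9.
Ahmed vs Okafor: Ahmed wins 12–11.
No candidate is unbeaten: Weber loses to Dube; Dube loses to Varga; Tanaka loses to Weber; Varga loses to Weber; Ahmed loses to Weber; Okafor loses to Weber. In particular Weber > Varga > Dube > Weber is a majority cycle — no Condorcet winner exists.

none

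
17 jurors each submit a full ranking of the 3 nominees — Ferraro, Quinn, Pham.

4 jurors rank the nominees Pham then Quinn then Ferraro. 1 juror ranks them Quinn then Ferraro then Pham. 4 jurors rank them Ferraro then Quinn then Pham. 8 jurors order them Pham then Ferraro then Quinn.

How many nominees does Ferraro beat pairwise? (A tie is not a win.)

1

Ferraro against each rival (17 jurors):
Ferraro–Quinn: Ferraro 12–5.
Ferraro vs Pham: 5 to 12, Pham.
Ferraro beats Quinn; loses to Pham — 1 pairwise win.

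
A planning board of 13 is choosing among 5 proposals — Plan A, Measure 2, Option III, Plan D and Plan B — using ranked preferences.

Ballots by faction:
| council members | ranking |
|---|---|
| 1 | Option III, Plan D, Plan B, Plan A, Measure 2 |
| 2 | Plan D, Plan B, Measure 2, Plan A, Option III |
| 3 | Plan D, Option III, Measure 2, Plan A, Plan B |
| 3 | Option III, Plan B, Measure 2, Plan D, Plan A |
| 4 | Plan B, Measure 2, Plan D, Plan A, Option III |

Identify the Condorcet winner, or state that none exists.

Head-to-head results (13 council members):
Plan A vs Measure 2: Plan A is ranked higher on 1 ballot, Measure 2 on 12. Measure 2 wins 12–1.
Plan A vs Option III: Option III, 7–6.
Plan A vs Plan D: 0 for Plan A, 13 for Plan D — Plan D by 13–0.
Plan A vs Plan B: 3 to 10, Plan B.
Measure 2 vs Option III: Option III wins 7–6.
Measure 2 vs Plan D: Measure 2 wins 7–6.
Measure 2 vs Plan B: Plan B wins 10–3.
Option III vs Plan D: Option III preferred on 1+3 = 4 ballots; Plan D wins 9–4.
Option III vs Plan B: Option III, 7–6.
Plan D vs Plan B: 6 to 7, Plan B.
Every option loses at least once (Plan A loses to Measure 2; Measure 2 loses to Option III; Option III loses to Plan D; Plan D loses to Measure 2; Plan B loses to Option III). The majority relation contains the cycle Measure 2 beats Plan D beats Option III beats Measure 2, so there is no Condorcet winner.

none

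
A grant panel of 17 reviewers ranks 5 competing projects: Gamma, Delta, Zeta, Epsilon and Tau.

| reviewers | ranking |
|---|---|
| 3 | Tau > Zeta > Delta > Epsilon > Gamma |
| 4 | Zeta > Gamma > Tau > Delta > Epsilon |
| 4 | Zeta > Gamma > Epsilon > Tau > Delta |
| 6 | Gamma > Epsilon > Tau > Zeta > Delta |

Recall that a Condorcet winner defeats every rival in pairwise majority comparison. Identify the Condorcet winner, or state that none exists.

Pairwise majorities:
Gamma vs Delta: Gamma wins 14–3.
Gamma vs Zeta: Zeta, 11–6.
Gamma–Epsilon: Gamma 14–3.
Gamma vs Tau: Gamma, 14–3.
Delta vs Zeta: Zeta wins 17–0.
Delta vs Epsilon: Epsilon wins 10–7.
Delta vs Tau: Tau, 17–0.
Zeta vs Epsilon: Zeta, 11–6.
Zeta vs Tau: Tau wins 9–8.
Epsilon vs Tau: Epsilon wins 10–7.
Every project loses at least once (Gamma loses to Zeta; Delta loses to Gamma; Zeta loses to Tau; Epsilon loses to Gamma; Tau loses to Gamma). The majority relation contains the cycle Gamma → Tau → Zeta → Gamma, so there is no Condorcet winner.

none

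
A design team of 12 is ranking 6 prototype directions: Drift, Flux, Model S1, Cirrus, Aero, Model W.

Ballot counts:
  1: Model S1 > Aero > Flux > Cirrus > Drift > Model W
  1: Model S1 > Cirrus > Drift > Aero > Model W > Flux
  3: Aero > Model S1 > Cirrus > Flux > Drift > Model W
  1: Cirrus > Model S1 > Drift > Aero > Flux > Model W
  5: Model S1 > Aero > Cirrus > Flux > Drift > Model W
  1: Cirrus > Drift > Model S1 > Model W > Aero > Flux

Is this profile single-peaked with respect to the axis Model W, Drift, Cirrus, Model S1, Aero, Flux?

yes

Axis positions: Model W=1, Drift=2, Cirrus=3, Model S1=4, Aero=5, Flux=6.
Cluster 1 (peak Model S1 at position 4): ranking walks positions 4-5-6-3-2-1, expanding outward from the peak — single-peaked.
Cluster 2 (peak Model S1 at position 4): ranking walks positions 4-3-2-5-1-6, expanding outward from the peak — single-peaked.
Cluster 3 (peak Aero at position 5): ranking walks positions 5-4-3-6-2-1, expanding outward from the peak — single-peaked.
Cluster 4 (peak Cirrus at position 3): ranking walks positions 3-4-2-5-6-1, expanding outward from the peak — single-peaked.
Cluster 5 (peak Model S1 at position 4): ranking walks positions 4-5-3-6-2-1, expanding outward from the peak — single-peaked.
Cluster 6 (peak Cirrus at position 3): ranking walks positions 3-2-4-1-5-6, expanding outward from the peak — single-peaked.
Every ranking is single-peaked on this axis.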